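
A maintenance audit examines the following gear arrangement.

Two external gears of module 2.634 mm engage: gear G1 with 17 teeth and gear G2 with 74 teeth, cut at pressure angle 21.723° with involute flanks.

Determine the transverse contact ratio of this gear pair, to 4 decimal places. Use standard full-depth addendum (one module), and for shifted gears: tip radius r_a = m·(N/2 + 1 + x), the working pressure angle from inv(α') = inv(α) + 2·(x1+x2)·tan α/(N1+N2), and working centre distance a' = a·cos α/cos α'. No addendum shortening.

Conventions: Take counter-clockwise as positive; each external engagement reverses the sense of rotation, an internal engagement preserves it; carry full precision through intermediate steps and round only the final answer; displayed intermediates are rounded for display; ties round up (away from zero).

1.5914

single-mesh involute tooth geometry (17T engaging 74T at module 2.634)
base radii: r_b1 = 20.799024, r_b2 = 90.536930
tip radii: r_a1 = 25.023000, r_a2 = 100.092000
no profile shift: α' = α, a' = a
action lengths: √(r_a1²−r_b1²) = 13.912265, √(r_a2²−r_b2²) = 42.678717
base pitch p_b = π·m·cos α = 7.687301
CR = (13.912265 + 42.678717 − 119.847000·sin 21.72300°)/7.687301 = 1.591358
contact ratio ≈ 1.5914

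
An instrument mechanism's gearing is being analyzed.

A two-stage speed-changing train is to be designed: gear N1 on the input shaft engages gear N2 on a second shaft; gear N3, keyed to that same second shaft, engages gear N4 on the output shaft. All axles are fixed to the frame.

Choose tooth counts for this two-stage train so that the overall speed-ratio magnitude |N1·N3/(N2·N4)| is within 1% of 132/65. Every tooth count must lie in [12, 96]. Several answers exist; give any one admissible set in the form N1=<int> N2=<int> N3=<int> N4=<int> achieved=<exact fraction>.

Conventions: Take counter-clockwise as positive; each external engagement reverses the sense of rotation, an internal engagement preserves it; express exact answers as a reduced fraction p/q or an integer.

N1=12 N2=13 N3=33 N4=15 achieved=132/65

topology: fixed-axis compound train — 2 stages, target 132/65
target = 132/65 in lowest terms: an exact hit needs N1·N3 = k·132 and N2·N4 = k·65 for one integer k, every count in [12, 96]; additionally prefer no 1:1 stage (N1 ≠ N2, N3 ≠ N4)
k = 1…2: no 1:1-free in-range split of k·132 and k·65 into factor pairs; take k = 3
k = 3: N1·N3 = 396 = 12·33, N2·N4 = 195 = 13·15
achieved = 12·33/(13·15) = 132/65; |achieved − target| = 0 ≤ 33/1625 ✓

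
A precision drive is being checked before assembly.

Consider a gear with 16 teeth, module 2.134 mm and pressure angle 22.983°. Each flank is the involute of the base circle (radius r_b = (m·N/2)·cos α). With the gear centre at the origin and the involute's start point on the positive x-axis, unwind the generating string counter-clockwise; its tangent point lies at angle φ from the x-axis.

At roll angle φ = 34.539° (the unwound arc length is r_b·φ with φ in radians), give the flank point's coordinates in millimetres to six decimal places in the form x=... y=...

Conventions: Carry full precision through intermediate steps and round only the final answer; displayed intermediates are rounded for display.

recognized (one wheel, involute flank): single-mesh tooth geometry, m = 2.134, N = 16
pitch radius r_p = m·N/2 = 2.134·16/2 = 17.072000
base radius r_b = r_p·cos α = 17.072000·cos 22.983° = 15.716837
roll angle φ = 34.539° = 0.60281927 rad
x = r_b·(cos φ + φ·sin φ) = 18.318275
y = r_b·(sin φ − φ·cos φ) = 1.106472

x=18.318275 y=1.106472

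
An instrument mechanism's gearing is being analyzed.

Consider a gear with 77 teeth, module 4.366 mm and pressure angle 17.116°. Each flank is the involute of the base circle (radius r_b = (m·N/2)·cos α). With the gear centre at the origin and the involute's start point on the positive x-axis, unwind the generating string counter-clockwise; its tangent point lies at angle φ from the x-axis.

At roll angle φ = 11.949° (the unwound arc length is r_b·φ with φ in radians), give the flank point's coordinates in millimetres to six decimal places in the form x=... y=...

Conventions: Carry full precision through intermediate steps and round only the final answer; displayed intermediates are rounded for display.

topology: single-mesh involute geometry — m = 4.366, N = 77
pitch radius r_p = m·N/2 = 4.366·77/2 = 168.091000
base radius r_b = r_p·cos α = 168.091000·cos 17.116° = 160.646395
roll angle φ = 11.949° = 0.20854939 rad
x = r_b·(cos φ + φ·sin φ) = 164.101986
y = r_b·(sin φ − φ·cos φ) = 0.483600

x=164.101986 y=0.483600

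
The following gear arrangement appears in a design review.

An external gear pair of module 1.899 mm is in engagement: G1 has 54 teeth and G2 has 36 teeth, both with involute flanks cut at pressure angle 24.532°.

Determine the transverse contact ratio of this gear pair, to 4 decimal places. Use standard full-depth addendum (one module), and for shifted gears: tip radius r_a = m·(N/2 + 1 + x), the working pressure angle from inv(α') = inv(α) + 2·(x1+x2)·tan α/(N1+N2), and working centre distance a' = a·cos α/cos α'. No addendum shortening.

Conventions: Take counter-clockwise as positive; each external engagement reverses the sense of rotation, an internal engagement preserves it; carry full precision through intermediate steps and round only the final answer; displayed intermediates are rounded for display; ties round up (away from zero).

1.5373

class = single-mesh tooth geometry [involute pair 54T × 36T, m = 1.899]
base radii: r_b1 = 46.644562, r_b2 = 31.096374
tip radii: r_a1 = 53.172000, r_a2 = 36.081000
no profile shift: α' = α, a' = a
action lengths: √(r_a1²−r_b1²) = 25.525408, √(r_a2²−r_b2²) = 18.299018
base pitch p_b = π·m·cos α = 5.427341
CR = (25.525408 + 18.299018 − 85.455000·sin 24.53200°)/5.427341 = 1.537289
contact ratio ≈ 1.5373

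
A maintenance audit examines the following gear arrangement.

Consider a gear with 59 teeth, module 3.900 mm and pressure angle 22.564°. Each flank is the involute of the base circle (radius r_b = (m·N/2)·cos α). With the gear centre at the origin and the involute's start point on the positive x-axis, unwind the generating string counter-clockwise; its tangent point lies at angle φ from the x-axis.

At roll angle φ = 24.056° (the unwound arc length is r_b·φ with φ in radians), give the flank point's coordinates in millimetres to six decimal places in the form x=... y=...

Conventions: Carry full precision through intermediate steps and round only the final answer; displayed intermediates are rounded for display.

class = single-mesh tooth geometry [base-circle involute, m = 3.900, 59T]
pitch radius r_p = m·N/2 = 3.900·59/2 = 115.050000
base radius r_b = r_p·cos α = 115.050000·cos 22.564° = 106.243094
roll angle φ = 24.056° = 0.41985640 rad
x = r_b·(cos φ + φ·sin φ) = 115.198672
y = r_b·(sin φ − φ·cos φ) = 2.575175

x=115.198672 y=2.575175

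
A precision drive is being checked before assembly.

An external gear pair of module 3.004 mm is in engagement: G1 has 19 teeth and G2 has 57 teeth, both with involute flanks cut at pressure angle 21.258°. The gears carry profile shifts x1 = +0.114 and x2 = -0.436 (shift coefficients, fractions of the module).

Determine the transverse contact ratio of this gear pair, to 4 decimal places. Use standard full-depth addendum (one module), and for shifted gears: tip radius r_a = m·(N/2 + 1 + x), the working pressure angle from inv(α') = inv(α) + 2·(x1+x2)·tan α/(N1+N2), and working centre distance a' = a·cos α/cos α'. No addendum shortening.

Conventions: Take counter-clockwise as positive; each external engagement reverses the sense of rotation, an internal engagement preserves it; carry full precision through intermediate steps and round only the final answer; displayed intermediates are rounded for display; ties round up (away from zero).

1.6463

recognized (one external pair, fixed centres): single-mesh tooth geometry, m = 3.004, N1 = 19, N2 = 57
base radii: r_b1 = 26.596196, r_b2 = 79.788588
tip radii: r_a1 = 31.884456, r_a2 = 87.308256
inv(α') = inv(21.258°) + 2·(+0.114-0.436)·tan α/(19+57) = 0.01472079  ⇒  α' = 19.92025°
a' = a·cos α / cos α' = 114.1520·cos 21.258°/cos 19.92025° = 113.155108
action lengths: √(r_a1²−r_b1²) = 17.585815, √(r_a2²−r_b2²) = 35.447323
base pitch p_b = π·m·cos α = 8.795202
CR = (17.585815 + 35.447323 − 113.155108·sin 19.92025°)/8.795202 = 1.646335
contact ratio ≈ 1.6463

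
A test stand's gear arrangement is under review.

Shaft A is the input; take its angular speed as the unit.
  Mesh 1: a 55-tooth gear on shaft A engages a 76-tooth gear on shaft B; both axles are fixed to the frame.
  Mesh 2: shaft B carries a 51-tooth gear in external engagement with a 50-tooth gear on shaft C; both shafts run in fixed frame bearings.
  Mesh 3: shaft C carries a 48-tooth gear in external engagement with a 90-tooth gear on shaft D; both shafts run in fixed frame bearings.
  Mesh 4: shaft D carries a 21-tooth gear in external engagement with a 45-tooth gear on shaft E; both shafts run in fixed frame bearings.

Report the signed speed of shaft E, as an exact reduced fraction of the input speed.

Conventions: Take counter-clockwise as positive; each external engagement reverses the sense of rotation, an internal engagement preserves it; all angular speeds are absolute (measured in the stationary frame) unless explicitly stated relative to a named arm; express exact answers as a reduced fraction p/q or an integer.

1309/7125

4-mesh fixed-axis compound train (all bearings frame-fixed)
mesh 1 [55T→76T]: |ω|/ω_in = 1×55/76 = 55/76, sense flips to −
mesh 2 [51T→50T]: |ω|/ω_in = (55/76)×51/50 = 561/760, sense flips to +
mesh 3 [48T→90T]: |ω|/ω_in = (561/760)×48/90 = 187/475, sense flips to −
mesh 4 [21T→45T]: |ω|/ω_in = (187/475)×21/45 = 1309/7125, sense flips to +
signed output speed (× input speed) = 1309/7125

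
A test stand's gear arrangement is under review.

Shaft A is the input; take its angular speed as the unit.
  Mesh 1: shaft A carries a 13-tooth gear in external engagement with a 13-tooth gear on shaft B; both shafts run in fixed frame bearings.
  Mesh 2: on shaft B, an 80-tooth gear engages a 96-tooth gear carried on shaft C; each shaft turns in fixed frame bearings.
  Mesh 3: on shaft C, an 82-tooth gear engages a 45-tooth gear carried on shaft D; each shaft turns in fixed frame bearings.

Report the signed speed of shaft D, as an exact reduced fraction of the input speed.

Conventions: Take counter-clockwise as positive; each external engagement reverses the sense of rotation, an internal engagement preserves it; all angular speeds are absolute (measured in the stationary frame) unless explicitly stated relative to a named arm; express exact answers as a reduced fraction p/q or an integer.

-41/27

3-mesh fixed-axis compound train (all bearings frame-fixed)
mesh 1 [13T→13T]: |ω|/ω_in = 1×13/13 = 1, sense flips to −
mesh 2 [80T→96T]: |ω|/ω_in = 1×80/96 = 5/6, sense flips to +
mesh 3 [82T→45T]: |ω|/ω_in = (5/6)×82/45 = 41/27, sense flips to −
signed output speed (× input speed) = -41/27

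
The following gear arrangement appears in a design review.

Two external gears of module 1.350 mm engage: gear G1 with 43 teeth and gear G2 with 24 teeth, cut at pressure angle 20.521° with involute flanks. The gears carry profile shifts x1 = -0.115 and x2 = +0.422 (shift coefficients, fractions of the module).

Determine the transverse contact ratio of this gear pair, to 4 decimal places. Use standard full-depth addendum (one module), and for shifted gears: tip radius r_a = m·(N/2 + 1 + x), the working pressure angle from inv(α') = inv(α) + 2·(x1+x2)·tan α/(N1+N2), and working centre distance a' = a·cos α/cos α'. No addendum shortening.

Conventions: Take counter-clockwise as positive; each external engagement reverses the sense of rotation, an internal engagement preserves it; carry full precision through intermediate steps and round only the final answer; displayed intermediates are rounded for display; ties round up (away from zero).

1.5464

single-mesh involute tooth geometry (43T engaging 24T at module 1.350)
base radii: r_b1 = 27.183183, r_b2 = 15.172009
tip radii: r_a1 = 30.219750, r_a2 = 18.119700
inv(α') = inv(20.521°) + 2·(-0.115+0.422)·tan α/(43+24) = 0.01957365  ⇒  α' = 21.83003°
a' = a·cos α / cos α' = 45.2250·cos 20.521°/cos 21.83003° = 45.627059
action lengths: √(r_a1²−r_b1²) = 13.202570, √(r_a2²−r_b2²) = 9.906244
base pitch p_b = π·m·cos α = 3.972023
CR = (13.202570 + 9.906244 − 45.627059·sin 21.83003°)/3.972023 = 1.546364
contact ratio ≈ 1.5464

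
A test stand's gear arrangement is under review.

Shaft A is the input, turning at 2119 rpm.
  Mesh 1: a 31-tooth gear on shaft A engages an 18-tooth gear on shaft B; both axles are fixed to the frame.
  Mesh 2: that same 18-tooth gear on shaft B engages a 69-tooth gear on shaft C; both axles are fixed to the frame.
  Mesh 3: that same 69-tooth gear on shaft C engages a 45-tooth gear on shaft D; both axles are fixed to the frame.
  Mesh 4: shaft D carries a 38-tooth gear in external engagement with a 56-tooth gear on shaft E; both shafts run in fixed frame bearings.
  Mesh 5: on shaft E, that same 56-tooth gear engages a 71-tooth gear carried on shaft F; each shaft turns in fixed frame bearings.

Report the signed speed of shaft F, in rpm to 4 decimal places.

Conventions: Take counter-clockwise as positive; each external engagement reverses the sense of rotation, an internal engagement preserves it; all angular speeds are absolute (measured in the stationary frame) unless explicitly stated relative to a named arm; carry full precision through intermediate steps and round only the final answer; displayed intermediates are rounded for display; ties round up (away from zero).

-781.2776 rpm

class = fixed-axis compound train [5 meshes; 5 ratios multiply, 5 sense flips]
mesh 1 [31T→18T]: ω = 2119.0000×31/18 = 3649.3889 rpm, sense flips to −
mesh 2 [18T→69T]: ω = 3649.3889×18/69 = 952.0145 rpm, sense flips to +
mesh 3 [69T→45T]: ω = 952.0145×69/45 = 1459.7556 rpm, sense flips to −
mesh 4 [38T→56T]: ω = 1459.7556×38/56 = 990.5484 rpm, sense flips to +
mesh 5 [56T→71T]: ω = 990.5484×56/71 = 781.2776 rpm, sense flips to −
signed output speed = -781.2776 rpm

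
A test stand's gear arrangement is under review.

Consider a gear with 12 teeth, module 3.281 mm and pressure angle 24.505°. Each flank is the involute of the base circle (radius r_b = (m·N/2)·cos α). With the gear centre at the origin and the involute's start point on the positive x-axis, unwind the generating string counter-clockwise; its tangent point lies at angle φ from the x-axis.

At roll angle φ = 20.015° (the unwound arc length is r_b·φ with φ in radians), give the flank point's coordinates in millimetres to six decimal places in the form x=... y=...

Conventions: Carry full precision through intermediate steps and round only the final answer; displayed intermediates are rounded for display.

x=18.972614 y=0.251439

class = single-mesh tooth geometry [base-circle involute, m = 3.281, 12T]
pitch radius r_p = m·N/2 = 3.281·12/2 = 19.686000
base radius r_b = r_p·cos α = 19.686000·cos 24.505° = 17.912785
roll angle φ = 20.015° = 0.34932765 rad
x = r_b·(cos φ + φ·sin φ) = 18.972614
y = r_b·(sin φ − φ·cos φ) = 0.251439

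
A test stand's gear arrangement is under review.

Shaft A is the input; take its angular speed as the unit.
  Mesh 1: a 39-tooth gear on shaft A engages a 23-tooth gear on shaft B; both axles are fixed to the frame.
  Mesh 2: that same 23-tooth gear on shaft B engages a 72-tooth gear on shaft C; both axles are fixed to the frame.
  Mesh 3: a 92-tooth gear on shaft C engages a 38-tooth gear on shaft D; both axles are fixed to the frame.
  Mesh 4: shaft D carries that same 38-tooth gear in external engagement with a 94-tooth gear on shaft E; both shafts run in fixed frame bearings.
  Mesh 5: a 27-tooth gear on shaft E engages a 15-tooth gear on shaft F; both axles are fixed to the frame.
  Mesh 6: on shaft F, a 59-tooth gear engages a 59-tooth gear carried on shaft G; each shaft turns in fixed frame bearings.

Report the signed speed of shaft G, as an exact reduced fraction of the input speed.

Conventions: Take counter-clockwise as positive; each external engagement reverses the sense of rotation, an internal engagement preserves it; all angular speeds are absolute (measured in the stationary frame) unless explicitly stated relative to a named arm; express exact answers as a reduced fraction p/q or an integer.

6-mesh fixed-axis compound train (all bearings frame-fixed)
mesh 1 [39T→23T]: |ω|/ω_in = 1×39/23 = 39/23, sense flips to −
mesh 2 [23T→72T]: |ω|/ω_in = (39/23)×23/72 = 13/24, sense flips to +
mesh 3 [92T→38T]: |ω|/ω_in = (13/24)×92/38 = 299/228, sense flips to −
mesh 4 [38T→94T]: |ω|/ω_in = (299/228)×38/94 = 299/564, sense flips to +
mesh 5 [27T→15T]: |ω|/ω_in = (299/564)×27/15 = 897/940, sense flips to −
mesh 6 [59T→59T]: |ω|/ω_in = (897/940)×59/59 = 897/940, sense flips to +
signed output speed (× input speed) = 897/940

897/940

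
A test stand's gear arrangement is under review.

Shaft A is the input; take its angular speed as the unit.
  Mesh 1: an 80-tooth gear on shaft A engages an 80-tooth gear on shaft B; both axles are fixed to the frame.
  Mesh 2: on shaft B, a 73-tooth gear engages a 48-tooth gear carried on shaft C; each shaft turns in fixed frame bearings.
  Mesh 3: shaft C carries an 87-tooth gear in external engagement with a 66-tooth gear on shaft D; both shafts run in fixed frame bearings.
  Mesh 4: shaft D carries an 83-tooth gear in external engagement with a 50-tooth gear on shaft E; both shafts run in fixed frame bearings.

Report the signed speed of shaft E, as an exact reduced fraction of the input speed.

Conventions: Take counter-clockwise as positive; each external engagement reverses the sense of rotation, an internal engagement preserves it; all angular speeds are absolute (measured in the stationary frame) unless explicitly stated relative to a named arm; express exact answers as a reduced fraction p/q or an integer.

4-mesh fixed-axis compound train (all bearings frame-fixed)
mesh 1 [80T→80T]: |ω|/ω_in = 1×80/80 = 1, sense flips to −
mesh 2 [73T→48T]: |ω|/ω_in = 1×73/48 = 73/48, sense flips to +
mesh 3 [87T→66T]: |ω|/ω_in = (73/48)×87/66 = 2117/1056, sense flips to −
mesh 4 [83T→50T]: |ω|/ω_in = (2117/1056)×83/50 = 175711/52800, sense flips to +
signed output speed (× input speed) = 175711/52800

175711/52800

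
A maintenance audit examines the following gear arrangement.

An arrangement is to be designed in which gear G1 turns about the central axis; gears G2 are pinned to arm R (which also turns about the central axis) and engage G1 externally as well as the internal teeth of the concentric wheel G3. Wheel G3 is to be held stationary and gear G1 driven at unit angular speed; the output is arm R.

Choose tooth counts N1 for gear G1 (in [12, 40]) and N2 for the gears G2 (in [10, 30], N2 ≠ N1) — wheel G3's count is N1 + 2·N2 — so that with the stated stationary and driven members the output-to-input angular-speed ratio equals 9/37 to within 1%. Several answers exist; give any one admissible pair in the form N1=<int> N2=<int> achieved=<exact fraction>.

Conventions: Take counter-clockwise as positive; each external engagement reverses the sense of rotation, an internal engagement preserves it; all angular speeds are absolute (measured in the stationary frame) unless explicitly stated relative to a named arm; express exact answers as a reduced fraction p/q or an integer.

design class (target 9/37): planetary set
Willis with ω_ring = 0: ω_arm/ω_sun = N1/(N1+N3); set equal to 9/37  ⇒  N3/N1 = 1/(9/37) − 1 = 28/9
N3 = N1 + 2·N2  ⇒  N2/N1 = (N3/N1 − 1)/2 = (28/9 − 1)/2 = 19/18
smallest multiple with N1 ≥ 12 and N2 ≥ 10: k = 1  ⇒  N1 = 1·18 = 18, N2 = 1·19 = 19 (N1 ≤ 40, N2 ≤ 30, N2 ≠ N1 ✓), N3 = 18 + 2·19 = 56
check: N1/(N1+N3) with N1 = 18, N3 = 56 gives 9/37; |achieved − target| = 0 ≤ 9/3700 ✓

N1=18 N2=19 achieved=9/37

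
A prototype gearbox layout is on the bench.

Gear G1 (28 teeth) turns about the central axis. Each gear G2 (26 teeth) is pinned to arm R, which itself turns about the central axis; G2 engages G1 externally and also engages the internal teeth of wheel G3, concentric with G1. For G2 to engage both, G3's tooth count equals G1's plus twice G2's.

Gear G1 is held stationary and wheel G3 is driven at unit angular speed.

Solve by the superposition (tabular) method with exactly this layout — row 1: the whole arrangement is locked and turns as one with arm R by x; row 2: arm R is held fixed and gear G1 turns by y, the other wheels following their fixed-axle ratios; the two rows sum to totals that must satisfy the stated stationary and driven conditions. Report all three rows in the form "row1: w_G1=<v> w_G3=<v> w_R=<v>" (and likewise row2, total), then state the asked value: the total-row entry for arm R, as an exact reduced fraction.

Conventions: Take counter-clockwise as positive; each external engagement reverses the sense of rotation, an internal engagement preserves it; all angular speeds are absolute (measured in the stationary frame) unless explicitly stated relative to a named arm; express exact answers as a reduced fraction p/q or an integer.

recognized (axles ride arm R): planetary set, 28/26/80 teeth
row 1: whole set turns with the arm by x
superposition row 2 [arm held]: sun y, ring −(28/80)·y, arm 0
boundary: total ω_sun = x + y = 0 and total ω_ring = x − (28/80)·y = 1  ⇒  y = -20/27, x = 20/27
row 2 ring = −(28/80)·(-20/27) = 7/27
totals (row 1 + row 2): sun 20/27 + (-20/27) = 0, ring 20/27 + 7/27 = 1, arm 20/27 + 0 = 20/27
asked cell (total, arm) = 20/27

row1: w_G1=20/27 w_G3=20/27 w_R=20/27
row2: w_G1=-20/27 w_G3=7/27 w_R=0
total: w_G1=0 w_G3=1 w_R=20/27
asked value: 20/27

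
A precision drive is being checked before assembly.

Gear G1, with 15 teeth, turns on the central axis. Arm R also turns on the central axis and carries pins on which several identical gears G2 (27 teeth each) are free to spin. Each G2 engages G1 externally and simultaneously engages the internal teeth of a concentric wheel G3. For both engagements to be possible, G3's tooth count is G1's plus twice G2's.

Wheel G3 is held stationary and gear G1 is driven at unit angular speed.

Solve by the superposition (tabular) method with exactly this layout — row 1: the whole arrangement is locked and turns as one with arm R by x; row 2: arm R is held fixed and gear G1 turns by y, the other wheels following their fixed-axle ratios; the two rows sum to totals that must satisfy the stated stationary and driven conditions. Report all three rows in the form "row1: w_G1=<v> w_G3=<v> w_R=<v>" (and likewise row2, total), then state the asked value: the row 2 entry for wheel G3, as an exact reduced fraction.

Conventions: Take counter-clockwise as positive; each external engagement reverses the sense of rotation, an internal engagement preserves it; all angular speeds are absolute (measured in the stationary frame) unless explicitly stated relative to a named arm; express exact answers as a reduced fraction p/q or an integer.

planetary set (15T centre, 27T on arm, 69T internal) — Willis relation
row 1: whole set turns with the arm by x
row 2 — arm fixed, fixed-axis ratios: sun y, ring −(15/69)·y, arm 0
boundary: total ω_ring = x − (15/69)·y = 0 and total ω_sun = x + y = 1  ⇒  y = 23/28, x = 5/28
row 2 ring = −(15/69)·23/28 = -5/28
totals (row 1 + row 2): sun 5/28 + 23/28 = 1, ring 5/28 + (-5/28) = 0, arm 5/28 + 0 = 5/28
asked cell (row2, ring) = -5/28

row1: w_G1=5/28 w_G3=5/28 w_R=5/28
row2: w_G1=23/28 w_G3=-5/28 w_R=0
total: w_G1=1 w_G3=0 w_R=5/28
asked value: -5/28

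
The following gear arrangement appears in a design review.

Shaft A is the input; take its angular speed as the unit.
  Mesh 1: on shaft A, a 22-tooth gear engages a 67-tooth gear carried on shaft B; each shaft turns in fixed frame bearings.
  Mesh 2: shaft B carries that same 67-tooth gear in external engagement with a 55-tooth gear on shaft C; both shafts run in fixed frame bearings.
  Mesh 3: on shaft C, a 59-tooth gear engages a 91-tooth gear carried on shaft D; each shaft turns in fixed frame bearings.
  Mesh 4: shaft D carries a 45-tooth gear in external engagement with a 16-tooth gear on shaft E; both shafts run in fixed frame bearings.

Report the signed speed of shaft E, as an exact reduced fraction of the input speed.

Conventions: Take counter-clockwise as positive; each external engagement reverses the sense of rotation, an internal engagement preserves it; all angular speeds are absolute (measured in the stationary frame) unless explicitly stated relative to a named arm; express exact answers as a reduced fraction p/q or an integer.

531/728

4-mesh fixed-axis compound train (all bearings frame-fixed)
mesh 1 [22T→67T]: |ω|/ω_in = 1×22/67 = 22/67, sense flips to −
mesh 2 [67T→55T]: |ω|/ω_in = (22/67)×67/55 = 2/5, sense flips to +
mesh 3 [59T→91T]: |ω|/ω_in = (2/5)×59/91 = 118/455, sense flips to −
mesh 4 [45T→16T]: |ω|/ω_in = (118/455)×45/16 = 531/728, sense flips to +
signed output speed (× input speed) = 531/728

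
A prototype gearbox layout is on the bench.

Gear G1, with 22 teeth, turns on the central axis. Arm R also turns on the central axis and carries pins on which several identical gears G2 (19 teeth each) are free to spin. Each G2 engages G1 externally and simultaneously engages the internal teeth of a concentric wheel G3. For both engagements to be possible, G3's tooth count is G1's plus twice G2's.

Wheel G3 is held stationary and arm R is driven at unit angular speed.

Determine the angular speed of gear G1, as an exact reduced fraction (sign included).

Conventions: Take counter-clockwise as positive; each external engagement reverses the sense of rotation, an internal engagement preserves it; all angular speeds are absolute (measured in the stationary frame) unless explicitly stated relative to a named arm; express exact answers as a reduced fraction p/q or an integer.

class = planetary set [G3 = 22+2·19 = 60; Willis about the carrier]
ring teeth: 22 + 2·19 = 60
22(ω_sun−ω_arm) = −60(ω_ring−ω_arm),  ω_ring = 0, ω_arm = 1
ω_sun = 1 − (60/22)(0−1) = 41/11
exact speed ratio = 41/11

41/11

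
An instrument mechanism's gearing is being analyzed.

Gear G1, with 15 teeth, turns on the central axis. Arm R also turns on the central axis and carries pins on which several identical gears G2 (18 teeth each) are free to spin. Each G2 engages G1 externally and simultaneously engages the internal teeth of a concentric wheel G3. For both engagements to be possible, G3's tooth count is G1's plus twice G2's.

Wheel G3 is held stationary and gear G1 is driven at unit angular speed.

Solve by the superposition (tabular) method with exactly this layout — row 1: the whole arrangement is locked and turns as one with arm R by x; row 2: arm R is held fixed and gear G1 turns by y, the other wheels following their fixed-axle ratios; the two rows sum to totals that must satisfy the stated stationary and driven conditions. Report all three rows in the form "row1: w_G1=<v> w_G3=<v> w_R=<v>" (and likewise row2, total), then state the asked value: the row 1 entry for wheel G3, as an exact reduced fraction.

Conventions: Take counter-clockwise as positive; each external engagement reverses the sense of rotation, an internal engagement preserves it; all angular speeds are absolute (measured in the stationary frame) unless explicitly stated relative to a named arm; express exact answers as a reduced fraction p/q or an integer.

class = planetary set [G3 = 15+2·18 = 51; Willis about the carrier]
superposition row 1 [locked train]: every member turns x
row 2: sun turns y, ring = −(15/51)·y, arm 0
boundary: total ω_ring = x − (15/51)·y = 0 and total ω_sun = x + y = 1  ⇒  y = 17/22, x = 5/22
row 2 ring = −(15/51)·17/22 = -5/22
totals (row 1 + row 2): sun 5/22 + 17/22 = 1, ring 5/22 + (-5/22) = 0, arm 5/22 + 0 = 5/22
asked cell (row1, ring) = 5/22

row1: w_G1=5/22 w_G3=5/22 w_R=5/22
row2: w_G1=17/22 w_G3=-5/22 w_R=0
total: w_G1=1 w_G3=0 w_R=5/22
asked value: 5/22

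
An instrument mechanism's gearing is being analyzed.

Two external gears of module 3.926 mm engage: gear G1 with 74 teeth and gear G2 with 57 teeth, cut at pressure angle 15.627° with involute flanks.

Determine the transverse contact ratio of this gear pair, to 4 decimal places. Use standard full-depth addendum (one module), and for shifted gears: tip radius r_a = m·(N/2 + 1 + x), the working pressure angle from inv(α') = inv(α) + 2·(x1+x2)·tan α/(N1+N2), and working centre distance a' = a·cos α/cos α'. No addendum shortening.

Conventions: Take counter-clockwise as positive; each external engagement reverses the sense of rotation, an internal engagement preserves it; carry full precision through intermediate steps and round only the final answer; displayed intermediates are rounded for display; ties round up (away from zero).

2.1066

single-mesh involute tooth geometry (74T engaging 57T at module 3.926)
base radii: r_b1 = 139.892497, r_b2 = 107.755031
tip radii: r_a1 = 149.188000, r_a2 = 115.817000
no profile shift: α' = α, a' = a
action lengths: √(r_a1²−r_b1²) = 51.837715, √(r_a2²−r_b2²) = 42.455043
base pitch p_b = π·m·cos α = 11.877979
CR = (51.837715 + 42.455043 − 257.153000·sin 15.62700°)/11.877979 = 2.106630
contact ratio ≈ 2.1066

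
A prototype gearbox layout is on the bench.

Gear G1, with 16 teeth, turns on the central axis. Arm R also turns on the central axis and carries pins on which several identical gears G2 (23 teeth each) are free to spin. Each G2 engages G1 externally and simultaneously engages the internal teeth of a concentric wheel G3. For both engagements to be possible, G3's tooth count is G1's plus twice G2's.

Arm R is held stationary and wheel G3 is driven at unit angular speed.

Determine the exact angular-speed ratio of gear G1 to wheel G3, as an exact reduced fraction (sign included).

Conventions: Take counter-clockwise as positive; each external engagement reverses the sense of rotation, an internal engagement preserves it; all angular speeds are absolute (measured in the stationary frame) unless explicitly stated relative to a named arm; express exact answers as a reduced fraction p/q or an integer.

-31/8

topology: planetary set — G1 16T / G2 23T / G3 62T, arm = carrier (Willis)
ring teeth: 16 + 2·23 = 62
16(ω_sun−ω_arm) = −62(ω_ring−ω_arm),  ω_arm = 0, ω_ring = 1
ω_sun = 0 − (62/16)(1−0) = -31/8
ω_out/ω_in = -31/8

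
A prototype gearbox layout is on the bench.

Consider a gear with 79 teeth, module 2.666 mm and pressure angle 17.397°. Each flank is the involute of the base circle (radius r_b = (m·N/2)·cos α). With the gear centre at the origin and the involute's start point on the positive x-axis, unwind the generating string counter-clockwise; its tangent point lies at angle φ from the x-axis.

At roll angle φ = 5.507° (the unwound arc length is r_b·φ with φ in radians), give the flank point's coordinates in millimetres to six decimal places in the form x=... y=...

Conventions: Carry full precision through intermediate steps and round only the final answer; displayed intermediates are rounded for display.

x=100.952933 y=0.029715

single-mesh involute tooth geometry (79T wheel at module 2.666)
pitch radius r_p = m·N/2 = 2.666·79/2 = 105.307000
base radius r_b = r_p·cos α = 105.307000·cos 17.397° = 100.489835
roll angle φ = 5.507° = 0.09611528 rad
x = r_b·(cos φ + φ·sin φ) = 100.952933
y = r_b·(sin φ − φ·cos φ) = 0.029715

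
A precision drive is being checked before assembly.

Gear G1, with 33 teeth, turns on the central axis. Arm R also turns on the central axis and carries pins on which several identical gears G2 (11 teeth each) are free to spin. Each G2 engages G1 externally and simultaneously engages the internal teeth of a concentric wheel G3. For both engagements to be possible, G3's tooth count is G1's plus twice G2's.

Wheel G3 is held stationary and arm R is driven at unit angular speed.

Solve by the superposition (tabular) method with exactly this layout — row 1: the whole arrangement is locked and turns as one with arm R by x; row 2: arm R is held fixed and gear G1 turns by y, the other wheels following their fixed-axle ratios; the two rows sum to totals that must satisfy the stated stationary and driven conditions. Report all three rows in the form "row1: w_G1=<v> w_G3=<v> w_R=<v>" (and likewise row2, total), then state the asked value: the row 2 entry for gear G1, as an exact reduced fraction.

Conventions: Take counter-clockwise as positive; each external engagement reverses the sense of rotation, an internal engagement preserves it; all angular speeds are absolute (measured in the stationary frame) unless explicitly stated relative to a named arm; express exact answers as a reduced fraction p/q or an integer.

planetary set (33T centre, 11T on arm, 55T internal) — Willis relation
row 1 — lock + rotate with arm: ω_sun = ω_ring = ω_arm = x
row 2 (arm held, sun turns y): ω_ring = −(33/55)·y, ω_arm = 0
boundary: total ω_ring = x − (33/55)·y = 0 and total ω_arm = x = 1  ⇒  y = 5/3, x = 1
row 2 ring = −(33/55)·5/3 = -1
totals (row 1 + row 2): sun 1 + 5/3 = 8/3, ring 1 + (-1) = 0, arm 1 + 0 = 1
asked cell (row2, sun) = 5/3

row1: w_G1=1 w_G3=1 w_R=1
row2: w_G1=5/3 w_G3=-1 w_R=0
total: w_G1=8/3 w_G3=0 w_R=1
asked value: 5/3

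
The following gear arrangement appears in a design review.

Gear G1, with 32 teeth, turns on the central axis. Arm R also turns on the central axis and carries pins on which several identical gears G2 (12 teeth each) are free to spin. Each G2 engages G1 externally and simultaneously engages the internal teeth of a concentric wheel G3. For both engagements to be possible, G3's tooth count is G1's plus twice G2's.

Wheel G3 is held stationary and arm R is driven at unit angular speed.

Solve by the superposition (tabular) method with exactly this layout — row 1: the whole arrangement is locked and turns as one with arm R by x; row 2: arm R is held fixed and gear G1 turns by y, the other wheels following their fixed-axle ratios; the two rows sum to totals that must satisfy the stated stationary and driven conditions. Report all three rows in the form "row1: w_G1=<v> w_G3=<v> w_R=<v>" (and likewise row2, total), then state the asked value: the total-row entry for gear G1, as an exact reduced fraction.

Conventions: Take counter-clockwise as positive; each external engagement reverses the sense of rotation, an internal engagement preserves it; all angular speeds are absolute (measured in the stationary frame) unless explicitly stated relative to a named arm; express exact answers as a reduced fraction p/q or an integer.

row1: w_G1=1 w_G3=1 w_R=1
row2: w_G1=7/4 w_G3=-1 w_R=0
total: w_G1=11/4 w_G3=0 w_R=1
asked value: 11/4

planetary set (32T centre, 12T on arm, 56T internal) — Willis relation
row 1 — lock + rotate with arm: ω_sun = ω_ring = ω_arm = x
superposition row 2 [arm held]: sun y, ring −(32/56)·y, arm 0
boundary: total ω_ring = x − (32/56)·y = 0 and total ω_arm = x = 1  ⇒  y = 7/4, x = 1
row 2 ring = −(32/56)·7/4 = -1
totals (row 1 + row 2): sun 1 + 7/4 = 11/4, ring 1 + (-1) = 0, arm 1 + 0 = 1
asked cell (total, sun) = 11/4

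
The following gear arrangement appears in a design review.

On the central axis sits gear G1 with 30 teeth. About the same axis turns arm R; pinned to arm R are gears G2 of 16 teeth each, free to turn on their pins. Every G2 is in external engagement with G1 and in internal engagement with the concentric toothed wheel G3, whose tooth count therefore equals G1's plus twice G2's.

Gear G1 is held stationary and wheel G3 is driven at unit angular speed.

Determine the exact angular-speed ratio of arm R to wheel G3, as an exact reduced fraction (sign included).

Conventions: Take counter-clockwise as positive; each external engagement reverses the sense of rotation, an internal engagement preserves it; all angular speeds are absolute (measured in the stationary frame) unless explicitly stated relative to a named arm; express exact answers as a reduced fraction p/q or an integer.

class = planetary set [G3 = 30+2·16 = 62; Willis about the carrier]
ring teeth: 30 + 2·16 = 62
30(ω_sun−ω_arm) = −62(ω_ring−ω_arm),  ω_sun = 0, ω_ring = 1
30(0−ω_arm) = −62(1−ω_arm)  ⇒  92·ω_arm = 62  ⇒  ω_arm = 31/46
ω_out/ω_in = 31/46

31/46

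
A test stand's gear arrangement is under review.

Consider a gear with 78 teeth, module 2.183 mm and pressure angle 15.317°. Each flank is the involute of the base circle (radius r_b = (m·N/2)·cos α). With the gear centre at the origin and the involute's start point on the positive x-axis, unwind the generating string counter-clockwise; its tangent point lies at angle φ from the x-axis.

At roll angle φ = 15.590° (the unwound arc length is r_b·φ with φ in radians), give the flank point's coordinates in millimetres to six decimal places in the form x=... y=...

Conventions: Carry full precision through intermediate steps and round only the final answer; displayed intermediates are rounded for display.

x=85.096507 y=0.547320

class = single-mesh tooth geometry [base-circle involute, m = 2.183, 78T]
pitch radius r_p = m·N/2 = 2.183·78/2 = 85.137000
base radius r_b = r_p·cos α = 85.137000·cos 15.317° = 82.112856
roll angle φ = 15.590° = 0.27209683 rad
x = r_b·(cos φ + φ·sin φ) = 85.096507
y = r_b·(sin φ − φ·cos φ) = 0.547320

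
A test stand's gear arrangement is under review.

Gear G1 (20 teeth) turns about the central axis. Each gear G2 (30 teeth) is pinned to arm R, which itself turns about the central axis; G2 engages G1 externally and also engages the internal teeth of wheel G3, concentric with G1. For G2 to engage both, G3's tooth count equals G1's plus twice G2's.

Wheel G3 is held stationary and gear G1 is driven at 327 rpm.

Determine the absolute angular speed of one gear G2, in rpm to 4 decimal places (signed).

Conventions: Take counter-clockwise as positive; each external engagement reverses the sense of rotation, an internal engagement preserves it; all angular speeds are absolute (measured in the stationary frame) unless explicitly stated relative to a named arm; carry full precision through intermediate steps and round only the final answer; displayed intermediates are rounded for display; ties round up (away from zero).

-109.0000 rpm

class = planetary set [G3 = 20+2·30 = 80; Willis about the carrier]
normalise by the input: solve with ω_sun = 1, then scale by 327 rpm
ring teeth: 20 + 2·30 = 80
20(ω_sun−ω_arm) = −80(ω_ring−ω_arm),  ω_ring = 0, ω_sun = 1
20(1−ω_arm) = −80(0−ω_arm)  ⇒  100·ω_arm = 20  ⇒  ω_arm = 1/5
sun–planet mesh: 20·(1−1/5) = −30·(ω_p−ω_arm)  ⇒  ω_p−ω_arm = -8/15
ω_p = 1/5 − 8/15 = -1/3
scale: ω_p = -1/3 × 327 rpm = -109.0000 rpm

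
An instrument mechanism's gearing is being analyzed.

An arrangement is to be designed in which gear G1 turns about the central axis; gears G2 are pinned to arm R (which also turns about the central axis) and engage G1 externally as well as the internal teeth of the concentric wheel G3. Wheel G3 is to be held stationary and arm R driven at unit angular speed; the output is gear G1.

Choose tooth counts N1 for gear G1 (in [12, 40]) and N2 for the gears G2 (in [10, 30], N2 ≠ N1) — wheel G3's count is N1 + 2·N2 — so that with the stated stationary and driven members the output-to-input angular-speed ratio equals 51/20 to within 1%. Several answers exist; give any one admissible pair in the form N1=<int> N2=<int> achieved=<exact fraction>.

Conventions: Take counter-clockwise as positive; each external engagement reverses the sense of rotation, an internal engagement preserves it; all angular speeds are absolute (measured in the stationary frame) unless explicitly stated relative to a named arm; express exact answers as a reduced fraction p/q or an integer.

planetary set to be sized for 51/20 (Willis relation)
Willis with ω_ring = 0: ω_sun/ω_arm = (N1+N3)/N1; set equal to 51/20  ⇒  N3/N1 = 51/20 − 1 = 31/20
N3 = N1 + 2·N2  ⇒  N2/N1 = (N3/N1 − 1)/2 = (31/20 − 1)/2 = 11/40
smallest multiple with N1 ≥ 12 and N2 ≥ 10: k = 1  ⇒  N1 = 1·40 = 40, N2 = 1·11 = 11 (N1 ≤ 40, N2 ≤ 30, N2 ≠ N1 ✓), N3 = 40 + 2·11 = 62
check: (N1+N3)/N1 with N1 = 40, N3 = 62 gives 51/20; |achieved − target| = 0 ≤ 51/2000 ✓

N1=40 N2=11 achieved=51/20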